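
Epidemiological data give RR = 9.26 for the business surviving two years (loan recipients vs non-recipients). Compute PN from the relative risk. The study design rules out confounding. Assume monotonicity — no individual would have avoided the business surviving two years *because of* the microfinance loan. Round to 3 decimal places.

Under exogeneity and monotonicity, PN = (RR − 1) / RR = 1 − 1/RR.
PN = (9.26 − 1) / 9.26 = 8.26 / 9.26 ≈ 0.8920

PN ≈ 0.892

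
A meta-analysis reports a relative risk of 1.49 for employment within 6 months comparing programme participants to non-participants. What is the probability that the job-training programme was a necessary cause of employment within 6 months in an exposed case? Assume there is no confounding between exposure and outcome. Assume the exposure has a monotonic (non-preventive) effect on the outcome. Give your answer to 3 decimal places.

Under exogeneity and monotonicity, PN = (RR − 1) / RR = 1 − 1/RR.
PN = (1.49 − 1) / 1.49 = 0.49 / 1.49 ≈ 0.3289

PN ≈ 0.329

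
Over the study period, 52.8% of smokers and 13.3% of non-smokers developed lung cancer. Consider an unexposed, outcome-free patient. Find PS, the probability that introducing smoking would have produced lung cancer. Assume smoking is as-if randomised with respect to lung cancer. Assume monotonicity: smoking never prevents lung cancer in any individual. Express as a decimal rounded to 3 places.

p₁ = 0.528, p₀ = 0.133.
Under exogeneity and monotonicity, PS = (p₁ − p₀) / (1 − p₀).
PS = (0.528 − 0.133) / (1 − 0.133) = 0.395 / 0.867 ≈ 0.4556

PS ≈ 0.456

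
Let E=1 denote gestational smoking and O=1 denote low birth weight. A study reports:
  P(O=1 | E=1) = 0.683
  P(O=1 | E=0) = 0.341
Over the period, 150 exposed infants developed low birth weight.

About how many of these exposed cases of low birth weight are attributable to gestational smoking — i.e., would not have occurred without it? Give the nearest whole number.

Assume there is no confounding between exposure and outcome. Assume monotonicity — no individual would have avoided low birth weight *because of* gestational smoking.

about 75 cases

Let p₁ = 0.683, p₀ = 0.341.
PN = (p₁ − p₀)/p₁ = (0.683 − 0.341) / 0.683 ≈ 0.50073.
Attributable cases ≈ PN × (exposed cases) = 0.50073 × 150 ≈ 75.11.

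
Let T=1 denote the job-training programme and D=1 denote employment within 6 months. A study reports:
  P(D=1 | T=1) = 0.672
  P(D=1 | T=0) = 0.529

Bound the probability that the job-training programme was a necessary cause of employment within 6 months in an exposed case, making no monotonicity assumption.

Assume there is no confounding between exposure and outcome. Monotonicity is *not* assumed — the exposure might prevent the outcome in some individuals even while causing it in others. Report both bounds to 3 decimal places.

Let p₁ = 0.672, p₀ = 0.529.
Under exogeneity alone the bounds on PN are max{0,(p₁−p₀)/p₁} ≤ PN ≤ min{1,(1−p₀)/p₁}.
  lower = (p₁ − p₀)/p₁ = 0.143 / 0.672 ≈ 0.2128
  upper = min{1, (1 − p₀)/p₁} = 0.471 / 0.672 ≈ 0.7009

0.213 ≤ PN ≤ 0.701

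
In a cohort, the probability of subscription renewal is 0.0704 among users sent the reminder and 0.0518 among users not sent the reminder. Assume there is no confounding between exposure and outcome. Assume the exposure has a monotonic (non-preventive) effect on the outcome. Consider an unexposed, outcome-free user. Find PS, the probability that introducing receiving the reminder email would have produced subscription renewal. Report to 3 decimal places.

Let p₁ = 0.0704, p₀ = 0.0518.
Under exogeneity and monotonicity, PS = (p₁ − p₀) / (1 − p₀).
PS = (0.0704 − 0.0518) / (1 − 0.0518) = 0.0186 / 0.9482 ≈ 0.0196

PS ≈ 0.020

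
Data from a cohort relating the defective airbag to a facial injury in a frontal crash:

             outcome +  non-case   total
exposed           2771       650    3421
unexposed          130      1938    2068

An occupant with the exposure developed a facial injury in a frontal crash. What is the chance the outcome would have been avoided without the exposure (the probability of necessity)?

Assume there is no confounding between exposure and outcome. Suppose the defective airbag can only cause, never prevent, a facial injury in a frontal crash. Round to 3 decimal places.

p₁ = P(outcome | exposed) = 2771/3421 = 0.81
p₀ = P(outcome | unexposed) = 130/2068 = 0.062863
Under exogeneity and monotonicity, PN = (p₁ − p₀)/p₁.
PN = (0.81 − 0.062863) / 0.81 ≈ 0.9224

PN ≈ 0.922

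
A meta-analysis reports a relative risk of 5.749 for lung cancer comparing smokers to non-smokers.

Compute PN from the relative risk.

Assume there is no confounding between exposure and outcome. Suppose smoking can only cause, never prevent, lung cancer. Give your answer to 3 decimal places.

PN ≈ 0.826

Under exogeneity and monotonicity, PN = (RR − 1) / RR = 1 − 1/RR.
PN = (5.749 − 1) / 5.749 = 4.749 / 5.749 ≈ 0.8261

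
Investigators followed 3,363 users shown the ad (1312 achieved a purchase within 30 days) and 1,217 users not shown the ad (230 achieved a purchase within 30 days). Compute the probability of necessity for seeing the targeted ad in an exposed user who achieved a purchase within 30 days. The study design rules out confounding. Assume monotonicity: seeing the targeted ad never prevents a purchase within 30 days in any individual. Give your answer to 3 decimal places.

p₁ = P(outcome | exposed) = 1312/3363 = 0.39013
p₀ = P(outcome | unexposed) = 230/1217 = 0.18899
Under exogeneity and monotonicity, PN = (p₁ − p₀) / p₁.
PN = (0.39013 − 0.18899) / 0.39013 = 0.20114 / 0.39013 ≈ 0.5156

PN ≈ 0.516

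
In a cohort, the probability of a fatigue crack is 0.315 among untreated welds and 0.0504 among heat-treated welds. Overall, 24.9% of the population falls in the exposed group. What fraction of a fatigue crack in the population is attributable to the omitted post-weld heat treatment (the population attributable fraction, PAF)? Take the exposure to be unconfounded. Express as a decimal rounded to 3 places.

PAF ≈ 0.567

Let p₁ = 0.315, p₀ = 0.0504.
Overall risk P(Y=1) = π·p₁ + (1−π)·p₀ = 0.249×0.315 + 0.751×0.0504 = 0.11629.
Under exogeneity, PAF = [P(Y=1) − p₀] / P(Y=1).
PAF = (0.11629 − 0.0504) / 0.11629 ≈ 0.5666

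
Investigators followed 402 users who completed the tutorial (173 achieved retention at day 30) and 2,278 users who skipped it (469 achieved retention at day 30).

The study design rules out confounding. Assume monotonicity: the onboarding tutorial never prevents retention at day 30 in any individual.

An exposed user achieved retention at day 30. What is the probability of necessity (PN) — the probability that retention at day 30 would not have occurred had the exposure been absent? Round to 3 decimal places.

p₁ = P(outcome | exposed) = 173/402 = 0.43035
p₀ = P(outcome | unexposed) = 469/2278 = 0.20588
Under exogeneity and monotonicity, PN = (p₁ − p₀) / p₁.
PN = (0.43035 − 0.20588) / 0.43035 = 0.22447 / 0.43035 ≈ 0.5216

PN ≈ 0.522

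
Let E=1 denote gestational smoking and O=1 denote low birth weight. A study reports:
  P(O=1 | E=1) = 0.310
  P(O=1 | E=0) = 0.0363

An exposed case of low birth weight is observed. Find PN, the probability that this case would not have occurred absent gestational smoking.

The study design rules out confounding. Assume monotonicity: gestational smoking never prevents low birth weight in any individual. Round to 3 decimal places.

Let p₁ = 0.31, p₀ = 0.0363.
Under exogeneity and monotonicity, PN = (p₁ − p₀) / p₁.
PN = (0.31 − 0.0363) / 0.31 = 0.2737 / 0.31 ≈ 0.8829

PN ≈ 0.883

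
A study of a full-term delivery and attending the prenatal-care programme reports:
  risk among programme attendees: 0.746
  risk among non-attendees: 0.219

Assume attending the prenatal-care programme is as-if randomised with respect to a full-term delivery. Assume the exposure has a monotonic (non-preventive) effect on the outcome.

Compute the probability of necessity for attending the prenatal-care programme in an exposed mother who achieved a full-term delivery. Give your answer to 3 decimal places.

PN ≈ 0.706

Let p₁ = 0.746, p₀ = 0.219.
Under exogeneity and monotonicity, PN = (p₁ − p₀) / p₁.
PN = (0.746 − 0.219) / 0.746 = 0.527 / 0.746 ≈ 0.7064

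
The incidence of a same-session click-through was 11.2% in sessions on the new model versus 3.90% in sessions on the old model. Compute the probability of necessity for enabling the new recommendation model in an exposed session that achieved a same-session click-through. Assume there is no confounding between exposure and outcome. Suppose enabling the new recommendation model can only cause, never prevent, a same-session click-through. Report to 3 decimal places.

p₁ = 0.112, p₀ = 0.039.
Under exogeneity and monotonicity, PN = (p₁ − p₀) / p₁.
PN = (0.112 − 0.039) / 0.112 = 0.073 / 0.112 ≈ 0.6518

PN ≈ 0.652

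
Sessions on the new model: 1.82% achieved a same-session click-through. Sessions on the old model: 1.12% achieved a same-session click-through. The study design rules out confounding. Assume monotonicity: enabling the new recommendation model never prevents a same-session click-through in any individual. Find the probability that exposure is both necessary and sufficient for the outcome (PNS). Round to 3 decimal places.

PNS ≈ 0.007

p₁ = 0.0182, p₀ = 0.0112.
Under exogeneity and monotonicity, PNS = p₁ − p₀.
PNS = 0.0182 − 0.0112 = 0.007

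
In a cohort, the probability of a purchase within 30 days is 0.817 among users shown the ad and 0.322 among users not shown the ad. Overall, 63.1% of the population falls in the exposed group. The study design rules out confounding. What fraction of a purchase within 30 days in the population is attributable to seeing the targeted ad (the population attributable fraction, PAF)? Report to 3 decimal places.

PAF ≈ 0.492

Let p₁ = 0.817, p₀ = 0.322.
Overall risk P(Y=1) = π·p₁ + (1−π)·p₀ = 0.631×0.817 + 0.369×0.322 = 0.63434.
Under exogeneity, PAF = [P(Y=1) − p₀] / P(Y=1).
PAF = (0.63434 − 0.322) / 0.63434 ≈ 0.4924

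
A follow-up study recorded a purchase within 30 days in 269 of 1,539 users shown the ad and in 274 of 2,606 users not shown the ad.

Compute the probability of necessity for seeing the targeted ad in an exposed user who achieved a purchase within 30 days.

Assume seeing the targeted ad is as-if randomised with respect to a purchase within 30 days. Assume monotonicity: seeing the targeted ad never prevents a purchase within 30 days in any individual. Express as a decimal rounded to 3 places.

PN ≈ 0.398

p₁ = P(outcome | exposed) = 269/1539 = 0.17479
p₀ = P(outcome | unexposed) = 274/2606 = 0.10514
Under exogeneity and monotonicity, PN = (p₁ − p₀) / p₁.
PN = (0.17479 − 0.10514) / 0.17479 = 0.069647 / 0.17479 ≈ 0.3985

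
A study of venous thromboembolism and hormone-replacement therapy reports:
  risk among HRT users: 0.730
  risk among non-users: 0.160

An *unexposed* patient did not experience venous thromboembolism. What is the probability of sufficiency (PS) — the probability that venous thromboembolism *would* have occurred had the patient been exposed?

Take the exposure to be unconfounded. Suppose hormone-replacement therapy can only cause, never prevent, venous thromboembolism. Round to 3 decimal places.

PS ≈ 0.679

Let p₁ = 0.73, p₀ = 0.16.
Under exogeneity and monotonicity, PS = (p₁ − p₀) / (1 − p₀).
PS = (0.73 − 0.16) / (1 − 0.16) = 0.57 / 0.84 ≈ 0.6786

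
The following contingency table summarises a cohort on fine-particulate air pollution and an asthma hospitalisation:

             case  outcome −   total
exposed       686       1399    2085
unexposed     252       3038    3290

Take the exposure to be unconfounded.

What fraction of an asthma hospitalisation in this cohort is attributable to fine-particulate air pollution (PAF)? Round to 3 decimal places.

p₁ = P(outcome | exposed) = 686/2085 = 0.32902
p₀ = P(outcome | unexposed) = 252/3290 = 0.076596
Exposure prevalence π = 2085/5375 = 0.38791; overall risk P(Y=1) = 0.17451.
Under exogeneity, PAF = [P(Y=1) − p₀]/P(Y=1).
PAF = (0.17451 − 0.076596) / 0.17451 ≈ 0.5611

PAF ≈ 0.561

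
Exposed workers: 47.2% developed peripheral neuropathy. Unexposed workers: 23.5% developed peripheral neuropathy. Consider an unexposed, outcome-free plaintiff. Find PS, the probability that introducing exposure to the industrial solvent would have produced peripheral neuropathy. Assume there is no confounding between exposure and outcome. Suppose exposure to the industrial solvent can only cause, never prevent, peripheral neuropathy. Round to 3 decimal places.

p₁ = 0.472, p₀ = 0.235.
Under exogeneity and monotonicity, PS = (p₁ − p₀) / (1 − p₀).
PS = (0.472 − 0.235) / (1 − 0.235) = 0.237 / 0.765 ≈ 0.3098

PS ≈ 0.310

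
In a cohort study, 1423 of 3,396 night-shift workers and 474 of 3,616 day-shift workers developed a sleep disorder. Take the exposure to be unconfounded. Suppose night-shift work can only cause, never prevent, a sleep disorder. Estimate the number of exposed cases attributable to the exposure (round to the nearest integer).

p₁ = P(outcome | exposed) = 1423/3396 = 0.41902
p₀ = P(outcome | unexposed) = 474/3616 = 0.13108
PN = (p₁ − p₀)/p₁ = (0.41902 − 0.13108) / 0.41902 ≈ 0.68717.
Attributable cases ≈ PN × (exposed cases) = 0.68717 × 1423 ≈ 977.84.

about 978 cases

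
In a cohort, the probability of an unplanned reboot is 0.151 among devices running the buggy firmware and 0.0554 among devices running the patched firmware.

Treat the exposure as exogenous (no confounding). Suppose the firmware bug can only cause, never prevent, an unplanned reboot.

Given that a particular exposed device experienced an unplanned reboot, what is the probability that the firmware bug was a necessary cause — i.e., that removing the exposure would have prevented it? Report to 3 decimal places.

Let p₁ = 0.151, p₀ = 0.0554.
Under exogeneity and monotonicity, PN = (p₁ − p₀) / p₁.
PN = (0.151 − 0.0554) / 0.151 = 0.0956 / 0.151 ≈ 0.6331

PN ≈ 0.633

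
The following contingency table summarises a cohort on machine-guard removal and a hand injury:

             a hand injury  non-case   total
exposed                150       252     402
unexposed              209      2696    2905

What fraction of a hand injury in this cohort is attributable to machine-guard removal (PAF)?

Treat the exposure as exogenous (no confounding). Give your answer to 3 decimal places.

PAF ≈ 0.337

p₁ = P(outcome | exposed) = 150/402 = 0.37313
p₀ = P(outcome | unexposed) = 209/2905 = 0.071945
Exposure prevalence π = 402/3307 = 0.12156; overall risk P(Y=1) = 0.10856.
Under exogeneity, PAF = [P(Y=1) − p₀]/P(Y=1).
PAF = (0.10856 − 0.071945) / 0.10856 ≈ 0.3373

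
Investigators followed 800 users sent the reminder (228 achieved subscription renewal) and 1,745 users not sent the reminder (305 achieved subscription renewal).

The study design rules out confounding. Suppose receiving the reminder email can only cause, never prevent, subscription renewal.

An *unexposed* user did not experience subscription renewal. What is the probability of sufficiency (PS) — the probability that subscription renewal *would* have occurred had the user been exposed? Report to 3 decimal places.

p₁ = P(outcome | exposed) = 228/800 = 0.285
p₀ = P(outcome | unexposed) = 305/1745 = 0.17479
Under exogeneity and monotonicity, PS = (p₁ − p₀) / (1 − p₀).
PS = (0.285 − 0.17479) / (1 − 0.17479) = 0.11021 / 0.82521 ≈ 0.1336

PS ≈ 0.134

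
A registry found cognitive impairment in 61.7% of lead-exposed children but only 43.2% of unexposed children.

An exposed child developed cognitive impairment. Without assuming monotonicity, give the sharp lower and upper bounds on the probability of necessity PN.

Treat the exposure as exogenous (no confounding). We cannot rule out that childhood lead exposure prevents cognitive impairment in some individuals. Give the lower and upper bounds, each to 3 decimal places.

0.300 ≤ PN ≤ 0.921

p₁ = 0.617, p₀ = 0.432.
Under exogeneity alone the bounds on PN are max{0,(p₁−p₀)/p₁} ≤ PN ≤ min{1,(1−p₀)/p₁}.
  lower = (p₁ − p₀)/p₁ = 0.185 / 0.617 ≈ 0.2998
  upper = min{1, (1 − p₀)/p₁} = 0.568 / 0.617 ≈ 0.9206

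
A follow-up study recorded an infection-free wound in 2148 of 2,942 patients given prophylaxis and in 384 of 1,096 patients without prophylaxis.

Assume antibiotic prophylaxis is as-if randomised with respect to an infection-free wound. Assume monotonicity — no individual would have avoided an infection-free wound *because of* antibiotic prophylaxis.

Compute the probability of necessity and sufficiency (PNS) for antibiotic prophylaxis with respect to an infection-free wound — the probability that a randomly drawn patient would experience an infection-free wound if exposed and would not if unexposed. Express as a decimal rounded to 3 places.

PNS ≈ 0.380

p₁ = P(outcome | exposed) = 2148/2942 = 0.73012
p₀ = P(outcome | unexposed) = 384/1096 = 0.35036
Under exogeneity and monotonicity, PNS = p₁ − p₀.
PNS = 0.73012 − 0.35036 = 0.37975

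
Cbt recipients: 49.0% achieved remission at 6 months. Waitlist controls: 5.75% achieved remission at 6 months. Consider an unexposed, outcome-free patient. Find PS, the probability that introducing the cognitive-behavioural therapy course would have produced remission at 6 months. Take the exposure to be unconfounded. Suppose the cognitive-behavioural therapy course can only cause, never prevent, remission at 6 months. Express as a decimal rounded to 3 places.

PS ≈ 0.459

p₁ = 0.49, p₀ = 0.0575.
Under exogeneity and monotonicity, PS = (p₁ − p₀) / (1 − p₀).
PS = (0.49 − 0.0575) / (1 − 0.0575) = 0.4325 / 0.9425 ≈ 0.4589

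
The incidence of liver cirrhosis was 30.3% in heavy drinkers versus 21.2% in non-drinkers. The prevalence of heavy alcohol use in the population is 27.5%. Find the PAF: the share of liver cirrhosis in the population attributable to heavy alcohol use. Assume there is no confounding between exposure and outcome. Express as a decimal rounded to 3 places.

p₁ = 0.303, p₀ = 0.212.
Overall risk P(Y=1) = π·p₁ + (1−π)·p₀ = 0.275×0.303 + 0.725×0.212 = 0.23703.
Under exogeneity, PAF = [P(Y=1) − p₀] / P(Y=1).
PAF = (0.23703 − 0.212) / 0.23703 ≈ 0.1056

PAF ≈ 0.106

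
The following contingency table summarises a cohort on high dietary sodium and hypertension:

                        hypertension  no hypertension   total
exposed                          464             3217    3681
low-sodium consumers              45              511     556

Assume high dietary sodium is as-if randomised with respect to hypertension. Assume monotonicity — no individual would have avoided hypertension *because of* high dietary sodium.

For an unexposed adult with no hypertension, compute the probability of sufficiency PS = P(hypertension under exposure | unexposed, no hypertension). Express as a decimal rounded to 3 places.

PS ≈ 0.049

p₁ = P(outcome | exposed) = 464/3681 = 0.12605
p₀ = P(outcome | unexposed) = 45/556 = 0.080935
Under exogeneity and monotonicity, PS = (p₁ − p₀)/(1 − p₀).
PS = (0.12605 − 0.080935) / 0.91906 ≈ 0.0491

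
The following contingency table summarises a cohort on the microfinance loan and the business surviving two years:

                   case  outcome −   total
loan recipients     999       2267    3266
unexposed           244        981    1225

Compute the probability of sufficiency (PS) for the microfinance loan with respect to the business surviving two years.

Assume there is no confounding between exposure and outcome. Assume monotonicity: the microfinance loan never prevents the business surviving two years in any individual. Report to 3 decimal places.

p₁ = P(outcome | exposed) = 999/3266 = 0.30588
p₀ = P(outcome | unexposed) = 244/1225 = 0.19918
Under exogeneity and monotonicity, PS = (p₁ − p₀) / (1 − p₀).
PS = (0.30588 − 0.19918) / (1 − 0.19918) = 0.1067 / 0.80082 ≈ 0.1332

PS ≈ 0.133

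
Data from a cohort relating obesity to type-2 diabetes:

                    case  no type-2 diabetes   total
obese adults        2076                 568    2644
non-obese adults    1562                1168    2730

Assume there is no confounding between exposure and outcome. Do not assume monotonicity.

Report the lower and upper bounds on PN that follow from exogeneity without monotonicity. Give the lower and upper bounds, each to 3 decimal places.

p₁ = P(outcome | exposed) = 2076/2644 = 0.78517
p₀ = P(outcome | unexposed) = 1562/2730 = 0.57216
Under exogeneity alone the bounds on PN are max{0,(p₁−p₀)/p₁} ≤ PN ≤ min{1,(1−p₀)/p₁}.
  lower = (p₁ − p₀)/p₁ = 0.21301 / 0.78517 ≈ 0.2713
  upper = min{1, (1 − p₀)/p₁} = 0.42784 / 0.78517 ≈ 0.5449

0.271 ≤ PN ≤ 0.545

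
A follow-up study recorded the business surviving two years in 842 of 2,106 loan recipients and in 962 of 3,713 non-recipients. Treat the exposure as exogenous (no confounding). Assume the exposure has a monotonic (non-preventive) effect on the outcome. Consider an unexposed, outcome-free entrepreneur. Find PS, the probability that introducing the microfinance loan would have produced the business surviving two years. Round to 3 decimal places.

PS ≈ 0.190

p₁ = P(outcome | exposed) = 842/2106 = 0.39981
p₀ = P(outcome | unexposed) = 962/3713 = 0.25909
Under exogeneity and monotonicity, PS = (p₁ − p₀) / (1 − p₀).
PS = (0.39981 − 0.25909) / (1 − 0.25909) = 0.14072 / 0.74091 ≈ 0.1899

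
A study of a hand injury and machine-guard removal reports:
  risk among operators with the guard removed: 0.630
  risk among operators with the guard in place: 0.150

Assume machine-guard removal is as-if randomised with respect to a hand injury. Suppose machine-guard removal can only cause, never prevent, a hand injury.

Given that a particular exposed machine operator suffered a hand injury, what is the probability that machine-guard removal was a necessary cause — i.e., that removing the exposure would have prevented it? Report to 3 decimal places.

Let p₁ = 0.63, p₀ = 0.15.
Under exogeneity and monotonicity, PN = (p₁ − p₀) / p₁.
PN = (0.63 − 0.15) / 0.63 = 0.48 / 0.63 ≈ 0.7619

PN ≈ 0.762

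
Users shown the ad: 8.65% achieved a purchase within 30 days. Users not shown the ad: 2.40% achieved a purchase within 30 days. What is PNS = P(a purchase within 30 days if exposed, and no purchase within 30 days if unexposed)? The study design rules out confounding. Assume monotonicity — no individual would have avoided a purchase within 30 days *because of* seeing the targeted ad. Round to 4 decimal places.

PNS ≈ 0.0625

p₁ = 0.0865, p₀ = 0.024.
Under exogeneity and monotonicity, PNS = p₁ − p₀.
PNS = 0.0865 − 0.024 = 0.0625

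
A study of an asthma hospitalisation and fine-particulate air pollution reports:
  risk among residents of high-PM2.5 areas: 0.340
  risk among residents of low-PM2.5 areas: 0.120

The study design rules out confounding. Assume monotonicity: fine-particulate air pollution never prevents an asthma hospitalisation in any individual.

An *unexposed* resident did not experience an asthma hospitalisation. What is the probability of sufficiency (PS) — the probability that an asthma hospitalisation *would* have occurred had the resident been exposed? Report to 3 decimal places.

PS ≈ 0.250

Let p₁ = 0.34, p₀ = 0.12.
Under exogeneity and monotonicity, PS = (p₁ − p₀) / (1 − p₀).
PS = (0.34 − 0.12) / (1 − 0.12) = 0.22 / 0.88 ≈ 0.2500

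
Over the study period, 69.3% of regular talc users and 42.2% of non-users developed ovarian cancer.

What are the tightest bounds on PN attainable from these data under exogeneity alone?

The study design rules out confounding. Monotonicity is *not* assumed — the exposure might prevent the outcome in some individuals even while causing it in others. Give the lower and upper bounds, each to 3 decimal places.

p₁ = 0.693, p₀ = 0.422.
Under exogeneity alone the bounds on PN are max{0,(p₁−p₀)/p₁} ≤ PN ≤ min{1,(1−p₀)/p₁}.
  lower = (p₁ − p₀)/p₁ = 0.271 / 0.693 ≈ 0.3911
  upper = min{1, (1 − p₀)/p₁} = 0.578 / 0.693 ≈ 0.8341

0.391 ≤ PN ≤ 0.834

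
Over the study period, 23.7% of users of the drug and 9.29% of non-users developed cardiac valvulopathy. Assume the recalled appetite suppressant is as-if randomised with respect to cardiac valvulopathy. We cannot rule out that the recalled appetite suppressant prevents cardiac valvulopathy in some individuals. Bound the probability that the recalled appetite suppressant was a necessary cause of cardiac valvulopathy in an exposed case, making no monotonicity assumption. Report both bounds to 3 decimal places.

p₁ = 0.237, p₀ = 0.0929.
Under exogeneity alone the bounds on PN are max{0,(p₁−p₀)/p₁} ≤ PN ≤ min{1,(1−p₀)/p₁}.
  lower = (p₁ − p₀)/p₁ = 0.1441 / 0.237 ≈ 0.6080
  upper = min{1, (1 − p₀)/p₁} = 0.9071 / 0.237 ≈ 3.8274 → capped at 1

0.608 ≤ PN ≤ 1.000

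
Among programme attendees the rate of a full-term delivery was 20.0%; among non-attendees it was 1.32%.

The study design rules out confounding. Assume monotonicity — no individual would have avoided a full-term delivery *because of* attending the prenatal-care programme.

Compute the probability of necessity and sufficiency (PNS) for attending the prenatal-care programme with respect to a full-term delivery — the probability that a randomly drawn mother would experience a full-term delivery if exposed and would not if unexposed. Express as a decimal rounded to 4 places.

p₁ = 0.2, p₀ = 0.0132.
Under exogeneity and monotonicity, PNS = p₁ − p₀.
PNS = 0.2 − 0.0132 = 0.1868

PNS ≈ 0.1868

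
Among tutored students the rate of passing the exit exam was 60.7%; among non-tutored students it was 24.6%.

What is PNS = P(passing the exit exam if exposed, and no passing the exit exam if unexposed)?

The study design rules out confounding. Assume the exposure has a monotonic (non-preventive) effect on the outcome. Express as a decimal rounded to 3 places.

PNS ≈ 0.361

p₁ = 0.607, p₀ = 0.246.
Under exogeneity and monotonicity, PNS = p₁ − p₀.
PNS = 0.607 − 0.246 = 0.361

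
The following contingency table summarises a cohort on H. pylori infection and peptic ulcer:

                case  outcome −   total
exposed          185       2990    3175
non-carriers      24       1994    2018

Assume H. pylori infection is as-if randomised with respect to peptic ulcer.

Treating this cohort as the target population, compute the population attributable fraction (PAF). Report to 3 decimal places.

p₁ = P(outcome | exposed) = 185/3175 = 0.058268
p₀ = P(outcome | unexposed) = 24/2018 = 0.011893
Exposure prevalence π = 3175/5193 = 0.6114; overall risk P(Y=1) = 0.040246.
Under exogeneity, PAF = [P(Y=1) − p₀]/P(Y=1).
PAF = (0.040246 − 0.011893) / 0.040246 ≈ 0.7045

PAF ≈ 0.704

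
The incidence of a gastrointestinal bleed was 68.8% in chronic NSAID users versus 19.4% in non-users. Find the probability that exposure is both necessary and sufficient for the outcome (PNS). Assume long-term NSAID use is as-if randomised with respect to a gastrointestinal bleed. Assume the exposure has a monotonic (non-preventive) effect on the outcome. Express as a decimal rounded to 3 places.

p₁ = 0.688, p₀ = 0.194.
Under exogeneity and monotonicity, PNS = p₁ − p₀.
PNS = 0.688 − 0.194 = 0.494

PNS ≈ 0.494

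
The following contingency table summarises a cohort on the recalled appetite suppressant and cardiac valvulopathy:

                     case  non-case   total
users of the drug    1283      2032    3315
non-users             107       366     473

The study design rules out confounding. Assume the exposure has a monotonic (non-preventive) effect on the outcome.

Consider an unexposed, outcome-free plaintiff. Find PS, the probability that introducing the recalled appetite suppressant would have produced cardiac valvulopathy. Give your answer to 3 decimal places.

p₁ = P(outcome | exposed) = 1283/3315 = 0.38703
p₀ = P(outcome | unexposed) = 107/473 = 0.22622
Under exogeneity and monotonicity, PS = (p₁ − p₀) / (1 − p₀).
PS = (0.38703 − 0.22622) / (1 − 0.22622) = 0.16081 / 0.77378 ≈ 0.2078

PS ≈ 0.208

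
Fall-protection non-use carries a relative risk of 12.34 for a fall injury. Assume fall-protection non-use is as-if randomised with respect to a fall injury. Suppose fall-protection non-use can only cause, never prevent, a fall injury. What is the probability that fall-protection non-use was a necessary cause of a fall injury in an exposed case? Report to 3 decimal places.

PN ≈ 0.919

Under exogeneity and monotonicity, PN = (RR − 1) / RR = 1 − 1/RR.
PN = (12.34 − 1) / 12.34 = 11.34 / 12.34 ≈ 0.9190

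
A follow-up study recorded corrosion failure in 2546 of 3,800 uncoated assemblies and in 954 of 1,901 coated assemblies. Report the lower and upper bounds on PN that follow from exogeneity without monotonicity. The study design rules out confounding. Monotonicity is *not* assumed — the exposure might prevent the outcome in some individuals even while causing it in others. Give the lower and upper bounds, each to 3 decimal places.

0.251 ≤ PN ≤ 0.744

p₁ = P(outcome | exposed) = 2546/3800 = 0.67
p₀ = P(outcome | unexposed) = 954/1901 = 0.50184
Under exogeneity alone the bounds on PN are max{0,(p₁−p₀)/p₁} ≤ PN ≤ min{1,(1−p₀)/p₁}.
  lower = (p₁ − p₀)/p₁ = 0.16816 / 0.67 ≈ 0.2510
  upper = min{1, (1 − p₀)/p₁} = 0.49816 / 0.67 ≈ 0.7435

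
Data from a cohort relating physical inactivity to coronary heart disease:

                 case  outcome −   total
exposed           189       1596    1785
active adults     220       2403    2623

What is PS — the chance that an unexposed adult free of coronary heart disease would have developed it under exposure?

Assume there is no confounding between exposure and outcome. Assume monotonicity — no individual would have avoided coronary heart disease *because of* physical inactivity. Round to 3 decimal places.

PS ≈ 0.024

p₁ = P(outcome | exposed) = 189/1785 = 0.10588
p₀ = P(outcome | unexposed) = 220/2623 = 0.083873
Under exogeneity and monotonicity, PS = (p₁ − p₀) / (1 − p₀).
PS = (0.10588 − 0.083873) / (1 − 0.083873) = 0.022009 / 0.91613 ≈ 0.0240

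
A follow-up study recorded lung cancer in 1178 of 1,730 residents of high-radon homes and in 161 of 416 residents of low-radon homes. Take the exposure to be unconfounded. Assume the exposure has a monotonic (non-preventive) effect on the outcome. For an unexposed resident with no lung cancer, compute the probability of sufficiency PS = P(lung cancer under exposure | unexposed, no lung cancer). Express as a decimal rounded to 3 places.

PS ≈ 0.479

p₁ = P(outcome | exposed) = 1178/1730 = 0.68092
p₀ = P(outcome | unexposed) = 161/416 = 0.38702
Under exogeneity and monotonicity, PS = (p₁ − p₀) / (1 − p₀).
PS = (0.68092 − 0.38702) / (1 − 0.38702) = 0.29391 / 0.61298 ≈ 0.4795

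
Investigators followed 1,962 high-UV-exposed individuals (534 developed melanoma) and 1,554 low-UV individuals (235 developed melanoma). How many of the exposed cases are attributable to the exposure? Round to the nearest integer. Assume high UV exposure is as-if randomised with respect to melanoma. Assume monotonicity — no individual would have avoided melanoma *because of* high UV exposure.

about 237 cases

p₁ = P(outcome | exposed) = 534/1962 = 0.27217
p₀ = P(outcome | unexposed) = 235/1554 = 0.15122
PN = (p₁ − p₀)/p₁ = (0.27217 − 0.15122) / 0.27217 ≈ 0.44438.
Attributable cases ≈ PN × (exposed cases) = 0.44438 × 534 ≈ 237.30.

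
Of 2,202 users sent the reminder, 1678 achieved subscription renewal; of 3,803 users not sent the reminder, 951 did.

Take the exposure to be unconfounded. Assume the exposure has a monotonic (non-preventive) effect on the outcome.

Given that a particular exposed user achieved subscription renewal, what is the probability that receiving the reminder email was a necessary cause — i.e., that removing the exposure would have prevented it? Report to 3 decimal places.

PN ≈ 0.672

p₁ = P(outcome | exposed) = 1678/2202 = 0.76203
p₀ = P(outcome | unexposed) = 951/3803 = 0.25007
Under exogeneity and monotonicity, PN = (p₁ − p₀) / p₁.
PN = (0.76203 − 0.25007) / 0.76203 = 0.51197 / 0.76203 ≈ 0.6718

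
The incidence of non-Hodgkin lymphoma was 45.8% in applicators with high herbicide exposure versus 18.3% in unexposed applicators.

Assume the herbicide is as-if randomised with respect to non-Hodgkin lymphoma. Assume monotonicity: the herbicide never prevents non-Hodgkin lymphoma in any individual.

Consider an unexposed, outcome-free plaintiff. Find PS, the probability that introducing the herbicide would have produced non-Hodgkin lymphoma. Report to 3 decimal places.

PS ≈ 0.337

p₁ = 0.458, p₀ = 0.183.
Under exogeneity and monotonicity, PS = (p₁ − p₀) / (1 − p₀).
PS = (0.458 − 0.183) / (1 − 0.183) = 0.275 / 0.817 ≈ 0.3366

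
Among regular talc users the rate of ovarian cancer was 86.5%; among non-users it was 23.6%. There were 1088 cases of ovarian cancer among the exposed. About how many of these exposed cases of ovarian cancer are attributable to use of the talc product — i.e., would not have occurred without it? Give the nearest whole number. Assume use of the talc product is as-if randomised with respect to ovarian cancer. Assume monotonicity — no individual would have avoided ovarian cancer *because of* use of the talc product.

p₁ = 0.865, p₀ = 0.236.
PN = (p₁ − p₀)/p₁ = (0.865 − 0.236) / 0.865 ≈ 0.72717.
Attributable cases ≈ PN × (exposed cases) = 0.72717 × 1088 ≈ 791.16.

about 791 cases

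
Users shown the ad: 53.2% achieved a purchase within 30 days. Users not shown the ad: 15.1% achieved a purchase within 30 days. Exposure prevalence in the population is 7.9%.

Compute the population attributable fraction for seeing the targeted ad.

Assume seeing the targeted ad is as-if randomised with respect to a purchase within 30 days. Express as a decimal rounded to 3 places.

PAF ≈ 0.166

p₁ = 0.532, p₀ = 0.151.
Overall risk P(Y=1) = π·p₁ + (1−π)·p₀ = 0.079×0.532 + 0.921×0.151 = 0.1811.
Under exogeneity, PAF = [P(Y=1) − p₀] / P(Y=1).
PAF = (0.1811 − 0.151) / 0.1811 ≈ 0.1662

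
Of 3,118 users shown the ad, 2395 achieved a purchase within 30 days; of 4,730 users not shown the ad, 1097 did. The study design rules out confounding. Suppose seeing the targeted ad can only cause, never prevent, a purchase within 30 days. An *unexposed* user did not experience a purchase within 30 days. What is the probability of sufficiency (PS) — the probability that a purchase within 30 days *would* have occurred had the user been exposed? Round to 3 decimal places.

PS ≈ 0.698

p₁ = P(outcome | exposed) = 2395/3118 = 0.76812
p₀ = P(outcome | unexposed) = 1097/4730 = 0.23192
Under exogeneity and monotonicity, PS = (p₁ − p₀) / (1 − p₀).
PS = (0.76812 − 0.23192) / (1 − 0.23192) = 0.5362 / 0.76808 ≈ 0.6981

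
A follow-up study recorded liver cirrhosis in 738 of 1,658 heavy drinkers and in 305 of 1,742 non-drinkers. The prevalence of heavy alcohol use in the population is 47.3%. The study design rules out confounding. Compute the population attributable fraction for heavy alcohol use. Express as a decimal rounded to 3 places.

p₁ = P(outcome | exposed) = 738/1658 = 0.44511
p₀ = P(outcome | unexposed) = 305/1742 = 0.17509
Overall risk P(Y=1) = π·p₁ + (1−π)·p₀ = 0.473×0.44511 + 0.527×0.17509 = 0.30281.
Under exogeneity, PAF = [P(Y=1) − p₀] / P(Y=1).
PAF = (0.30281 − 0.17509) / 0.30281 ≈ 0.4218

PAF ≈ 0.422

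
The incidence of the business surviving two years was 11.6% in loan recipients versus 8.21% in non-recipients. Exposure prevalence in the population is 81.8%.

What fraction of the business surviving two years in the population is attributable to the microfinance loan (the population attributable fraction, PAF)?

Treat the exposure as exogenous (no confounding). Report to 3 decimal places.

PAF ≈ 0.252

p₁ = 0.116, p₀ = 0.0821.
Overall risk P(Y=1) = π·p₁ + (1−π)·p₀ = 0.818×0.116 + 0.182×0.0821 = 0.10983.
Under exogeneity, PAF = [P(Y=1) − p₀] / P(Y=1).
PAF = (0.10983 − 0.0821) / 0.10983 ≈ 0.2525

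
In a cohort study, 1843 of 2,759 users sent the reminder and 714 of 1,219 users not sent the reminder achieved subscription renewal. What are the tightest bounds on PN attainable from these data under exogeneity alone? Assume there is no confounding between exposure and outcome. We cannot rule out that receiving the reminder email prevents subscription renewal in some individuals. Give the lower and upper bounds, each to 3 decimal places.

p₁ = P(outcome | exposed) = 1843/2759 = 0.668
p₀ = P(outcome | unexposed) = 714/1219 = 0.58573
Under exogeneity alone the bounds on PN are max{0,(p₁−p₀)/p₁} ≤ PN ≤ min{1,(1−p₀)/p₁}.
  lower = (p₁ − p₀)/p₁ = 0.08227 / 0.668 ≈ 0.1232
  upper = min{1, (1 − p₀)/p₁} = 0.41427 / 0.668 ≈ 0.6202

0.123 ≤ PN ≤ 0.620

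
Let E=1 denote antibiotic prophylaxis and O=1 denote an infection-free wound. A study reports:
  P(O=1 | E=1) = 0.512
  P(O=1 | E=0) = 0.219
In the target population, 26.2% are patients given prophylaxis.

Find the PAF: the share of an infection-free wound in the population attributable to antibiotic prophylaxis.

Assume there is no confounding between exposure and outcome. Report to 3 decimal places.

PAF ≈ 0.260

Let p₁ = 0.512, p₀ = 0.219.
Overall risk P(Y=1) = π·p₁ + (1−π)·p₀ = 0.262×0.512 + 0.738×0.219 = 0.29577.
Under exogeneity, PAF = [P(Y=1) − p₀] / P(Y=1).
PAF = (0.29577 − 0.219) / 0.29577 ≈ 0.2595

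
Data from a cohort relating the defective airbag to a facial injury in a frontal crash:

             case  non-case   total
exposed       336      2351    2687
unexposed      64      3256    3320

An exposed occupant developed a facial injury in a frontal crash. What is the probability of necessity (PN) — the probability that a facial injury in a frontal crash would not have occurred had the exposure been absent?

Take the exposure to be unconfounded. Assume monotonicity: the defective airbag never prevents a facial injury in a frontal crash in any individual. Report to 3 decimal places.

PN ≈ 0.846

p₁ = P(outcome | exposed) = 336/2687 = 0.12505
p₀ = P(outcome | unexposed) = 64/3320 = 0.019277
Under exogeneity and monotonicity, PN = (p₁ − p₀) / p₁.
PN = (0.12505 − 0.019277) / 0.12505 = 0.10577 / 0.12505 ≈ 0.8458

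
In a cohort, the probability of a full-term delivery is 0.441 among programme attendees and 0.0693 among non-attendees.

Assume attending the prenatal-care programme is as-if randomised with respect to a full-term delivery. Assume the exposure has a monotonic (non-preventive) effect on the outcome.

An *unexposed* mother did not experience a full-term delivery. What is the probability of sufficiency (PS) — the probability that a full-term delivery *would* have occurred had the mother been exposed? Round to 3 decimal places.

PS ≈ 0.399

Let p₁ = 0.441, p₀ = 0.0693.
Under exogeneity and monotonicity, PS = (p₁ − p₀) / (1 − p₀).
PS = (0.441 − 0.0693) / (1 − 0.0693) = 0.3717 / 0.9307 ≈ 0.3994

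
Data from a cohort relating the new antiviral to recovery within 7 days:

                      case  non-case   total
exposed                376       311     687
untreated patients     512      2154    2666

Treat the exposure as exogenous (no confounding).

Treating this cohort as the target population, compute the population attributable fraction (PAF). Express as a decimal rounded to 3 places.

p₁ = P(outcome | exposed) = 376/687 = 0.54731
p₀ = P(outcome | unexposed) = 512/2666 = 0.19205
Exposure prevalence π = 687/3353 = 0.20489; overall risk P(Y=1) = 0.26484.
Under exogeneity, PAF = [P(Y=1) − p₀]/P(Y=1).
PAF = (0.26484 − 0.19205) / 0.26484 ≈ 0.2748

PAF ≈ 0.275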